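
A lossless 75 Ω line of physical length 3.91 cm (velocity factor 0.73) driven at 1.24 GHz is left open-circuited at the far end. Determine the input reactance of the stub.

X_in ≈ -13.6 Ω (capacitive)

λ = v/f = 0.73·c / 1.24 GHz = 0.177 m
βl = 2π·l/λ = 2π × 0.221 = 79.7°
tan(βl) = 5.5
For an open-circuited stub, Z_in = −jZ_0·cot(βl) = −jZ_0/tan(βl)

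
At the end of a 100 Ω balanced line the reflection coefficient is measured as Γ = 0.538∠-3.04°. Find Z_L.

Z_L ≈ 331 − j26.5 Ω

Z_L = Z_0·(1 + Γ)/(1 − Γ) = 100·(1.54 − j0.0285)/(0.463 + j0.0285)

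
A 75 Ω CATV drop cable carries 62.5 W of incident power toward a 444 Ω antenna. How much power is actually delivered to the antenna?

P_delivered ≈ 30.9 W

Γ = (444 − 75)/(444 + 75) = 0.711
|Γ|² = 0.505
P_refl = |Γ|²·P_inc = 31.6 W, P_del = (1 − |Γ|²)·P_inc = 30.9 W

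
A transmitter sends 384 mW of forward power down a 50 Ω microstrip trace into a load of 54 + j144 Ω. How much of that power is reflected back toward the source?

P_reflected ≈ 253 mW

|Γ| = |(4 + j144)/(104 + j144)| = 0.811
|Γ|² = 0.658
P_refl = |Γ|²·P_inc = 253 mW, P_del = (1 − |Γ|²)·P_inc = 131 mW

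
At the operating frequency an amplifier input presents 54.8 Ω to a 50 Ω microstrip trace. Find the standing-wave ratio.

VSWR ≈ 1.1

Γ = (54.8 − 50)/(54.8 + 50) = 0.0458
VSWR = (1 + 0.0458)/(1 − 0.0458)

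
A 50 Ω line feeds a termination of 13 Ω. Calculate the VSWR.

Γ = (13 − 50)/(13 + 50) = -0.587
VSWR = (1 + 0.587)/(1 − 0.587)

VSWR ≈ 3.85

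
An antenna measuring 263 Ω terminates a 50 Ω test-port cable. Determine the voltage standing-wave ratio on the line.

VSWR ≈ 5.26

For a purely resistive load, VSWR = R_L/Z_0 or Z_0/R_L (whichever > 1) = 263/50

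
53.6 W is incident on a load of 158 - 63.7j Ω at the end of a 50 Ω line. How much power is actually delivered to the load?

P_delivered ≈ 35.8 W

|Γ| = |(108 − j63.7)/(208 − j63.7)| = 0.576
|Γ|² = 0.332
P_refl = |Γ|²·P_inc = 17.8 W, P_del = (1 − |Γ|²)·P_inc = 35.8 W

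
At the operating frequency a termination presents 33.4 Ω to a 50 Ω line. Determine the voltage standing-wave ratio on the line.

Γ = (33.4 − 50)/(33.4 + 50) = -0.199
VSWR = (1 + 0.199)/(1 − 0.199)

VSWR ≈ 1.5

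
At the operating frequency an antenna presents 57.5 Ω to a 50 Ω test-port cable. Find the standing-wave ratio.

For a purely resistive load, VSWR = R_L/Z_0 or Z_0/R_L (whichever > 1) = 57.5/50

VSWR ≈ 1.15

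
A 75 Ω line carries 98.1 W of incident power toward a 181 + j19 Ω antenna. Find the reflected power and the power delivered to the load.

|Γ| = |(106 + j19)/(256 + j19)| = 0.42
|Γ|² = 0.176
P_refl = |Γ|²·P_inc = 17.3 W, P_del = (1 − |Γ|²)·P_inc = 80.8 W

P_reflected ≈ 17.3 W; P_delivered ≈ 80.8 W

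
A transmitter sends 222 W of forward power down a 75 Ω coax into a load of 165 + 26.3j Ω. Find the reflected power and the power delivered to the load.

P_reflected ≈ 33.5 W; P_delivered ≈ 189 W

|Γ| = |(90 + j26.3)/(240 + j26.3)| = 0.388
|Γ|² = 0.151
P_refl = |Γ|²·P_inc = 33.5 W, P_del = (1 − |Γ|²)·P_inc = 189 W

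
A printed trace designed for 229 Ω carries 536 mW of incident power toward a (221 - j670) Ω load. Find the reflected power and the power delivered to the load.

P_reflected ≈ 369 mW; P_delivered ≈ 167 mW

|Γ| = |(-8 − j670)/(450 − j670)| = 0.83
|Γ|² = 0.689
P_refl = |Γ|²·P_inc = 369 mW, P_del = (1 − |Γ|²)·P_inc = 167 mW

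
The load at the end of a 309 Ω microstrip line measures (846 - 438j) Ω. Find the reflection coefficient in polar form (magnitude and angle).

Γ ≈ 0.561 ∠ -18.4°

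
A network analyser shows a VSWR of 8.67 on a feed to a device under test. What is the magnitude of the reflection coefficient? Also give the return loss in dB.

|Γ| = (S − 1)/(S + 1) = (8.67 − 1)/(8.67 + 1) = 7.67/9.67
RL = −20·log₁₀|Γ| = −20·log₁₀(0.793)

|Γ| ≈ 0.793; return loss ≈ 2.01 dB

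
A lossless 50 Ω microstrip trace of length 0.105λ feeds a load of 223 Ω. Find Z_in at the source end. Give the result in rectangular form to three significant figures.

βl = 2π × 0.105 = 37.8°
tan(βl) = tan(37.8°) = 0.776
Z_in = Z_0·(Z_L + jZ_0·tanβl)/(Z_0 + jZ_L·tanβl)
     = 50·(223 + j38.8)/(50 + j173)

Z_in ≈ 27.5 − j56.5 Ω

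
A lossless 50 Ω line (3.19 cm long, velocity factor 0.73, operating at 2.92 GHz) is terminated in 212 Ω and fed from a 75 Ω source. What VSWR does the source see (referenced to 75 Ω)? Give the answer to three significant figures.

VSWR ≈ 3.58

λ = v/f = 0.73·c / 2.92 GHz = 0.075 m
βl = 2π·l/λ = 2π × 0.425 = 153°
tan(βl) = -0.507
Z_in = Z_0·(Z_L + jZ_0·tanβl)/(Z_0 + jZ_L·tanβl) = 47.4 + j76.6 Ω
Γ_s = (Z_in − Z_s)/(Z_in + Z_s) = (-27.6 + j76.6)/(122 + j76.6), |Γ_s| = 0.564
VSWR = (1 + |Γ_s|)/(1 − |Γ_s|)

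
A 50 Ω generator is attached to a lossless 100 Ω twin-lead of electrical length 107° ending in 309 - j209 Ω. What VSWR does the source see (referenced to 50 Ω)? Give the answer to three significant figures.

VSWR ≈ 3.73

tan(βl) = -3.27
Z_in = Z_0·(Z_L + jZ_0·tanβl)/(Z_0 + jZ_L·tanβl) = 26.5 + j45.9 Ω
Γ_s = (Z_in − Z_s)/(Z_in + Z_s) = (-23.5 + j45.9)/(76.5 + j45.9), |Γ_s| = 0.578
VSWR = (1 + |Γ_s|)/(1 − |Γ_s|)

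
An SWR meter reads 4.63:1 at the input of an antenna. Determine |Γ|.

|Γ| = (S − 1)/(S + 1) = (4.63 − 1)/(4.63 + 1) = 3.63/5.63

|Γ| ≈ 0.645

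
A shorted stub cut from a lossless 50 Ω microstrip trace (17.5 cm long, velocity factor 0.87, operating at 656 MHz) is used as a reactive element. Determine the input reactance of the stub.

X_in ≈ -19.9 Ω (capacitive)

λ = v/f = 0.87·c / 656 MHz = 0.398 m
βl = 2π·l/λ = 2π × 0.44 = 158°
tan(βl) = -0.397
For a shorted stub, Z_in = jZ_0·tan(βl)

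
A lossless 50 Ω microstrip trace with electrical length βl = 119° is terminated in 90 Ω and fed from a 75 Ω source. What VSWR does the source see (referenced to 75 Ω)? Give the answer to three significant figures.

VSWR ≈ 2.41

tan(βl) = -1.8
Z_in = Z_0·(Z_L + jZ_0·tanβl)/(Z_0 + jZ_L·tanβl) = 33.2 + j17.5 Ω
Γ_s = (Z_in − Z_s)/(Z_in + Z_s) = (-41.8 + j17.5)/(108 + j17.5), |Γ_s| = 0.414
VSWR = (1 + |Γ_s|)/(1 − |Γ_s|)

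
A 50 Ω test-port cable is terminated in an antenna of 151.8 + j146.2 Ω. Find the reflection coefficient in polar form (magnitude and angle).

Γ = (Z_L − Z_0)/(Z_L + Z_0) = (101.8 + j146.2)/(201.8 + j146.2)
|Γ| = 178/249 = 0.715

Γ ≈ 0.715 ∠ 19.2°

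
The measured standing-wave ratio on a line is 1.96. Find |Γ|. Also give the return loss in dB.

|Γ| = (S − 1)/(S + 1) = (1.96 − 1)/(1.96 + 1) = 0.96/2.96
RL = −20·log₁₀|Γ| = −20·log₁₀(0.324)

|Γ| ≈ 0.324; return loss ≈ 9.78 dB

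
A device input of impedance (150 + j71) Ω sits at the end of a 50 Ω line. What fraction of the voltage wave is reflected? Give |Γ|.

|Γ| ≈ 0.578

Γ = (Z_L − Z_0)/(Z_L + Z_0) = (100 + j71)/(200 + j71)
|Γ| = 123/212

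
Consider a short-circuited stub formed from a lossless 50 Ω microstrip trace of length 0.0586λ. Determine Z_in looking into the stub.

βl = 2π × 0.0586 = 21.1°
tan(βl) = 0.386
For a short-circuited stub, Z_in = jZ_0·tan(βl)

Z_in ≈ +j19.3 Ω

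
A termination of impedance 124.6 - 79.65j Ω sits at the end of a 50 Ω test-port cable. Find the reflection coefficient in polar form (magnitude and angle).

Γ ≈ 0.569 ∠ -22.4°

Γ = (Z_L − Z_0)/(Z_L + Z_0) = (74.6 − j79.65)/(174.6 − j79.65)
|Γ| = 109/192 = 0.569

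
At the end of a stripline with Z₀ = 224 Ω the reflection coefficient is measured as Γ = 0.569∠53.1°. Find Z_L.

Z_L ≈ 237 + j318 Ω

Z_L = Z_0·(1 + Γ)/(1 − Γ) = 224·(1.34 + j0.455)/(0.658 − j0.455)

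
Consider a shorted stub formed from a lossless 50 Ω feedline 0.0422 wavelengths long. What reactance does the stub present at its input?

βl = 2π × 0.0422 = 15.2°
tan(βl) = 0.272
For a shorted stub, Z_in = jZ_0·tan(βl)

X_in ≈ 13.6 Ω (inductive)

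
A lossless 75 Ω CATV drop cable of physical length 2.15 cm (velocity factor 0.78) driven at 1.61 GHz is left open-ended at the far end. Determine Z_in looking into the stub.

Z_in ≈ −j56 Ω

λ = v/f = 0.78·c / 1.61 GHz = 0.145 m
βl = 2π·l/λ = 2π × 0.148 = 53.3°
tan(βl) = 1.34
For an open-ended stub, Z_in = −jZ_0·cot(βl) = −jZ_0/tan(βl)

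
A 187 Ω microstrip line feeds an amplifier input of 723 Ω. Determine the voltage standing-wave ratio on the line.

Γ = (723 − 187)/(723 + 187) = 0.589
VSWR = (1 + 0.589)/(1 − 0.589)

VSWR ≈ 3.87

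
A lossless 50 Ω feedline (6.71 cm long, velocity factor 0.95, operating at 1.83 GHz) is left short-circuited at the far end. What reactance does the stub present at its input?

X_in ≈ -23.2 Ω (capacitive)

λ = v/f = 0.95·c / 1.83 GHz = 0.156 m
βl = 2π·l/λ = 2π × 0.431 = 155°
tan(βl) = -0.464
For a short-circuited stub, Z_in = jZ_0·tan(βl)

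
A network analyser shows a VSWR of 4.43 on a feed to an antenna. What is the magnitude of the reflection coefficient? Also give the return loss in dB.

|Γ| = (S − 1)/(S + 1) = (4.43 − 1)/(4.43 + 1) = 3.43/5.43
RL = −20·log₁₀|Γ| = −20·log₁₀(0.632)

|Γ| ≈ 0.632; return loss ≈ 3.99 dB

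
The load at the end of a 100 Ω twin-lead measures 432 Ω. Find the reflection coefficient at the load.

Γ = (Z_L − Z_0)/(Z_L + Z_0) = (432 − 100)/(432 + 100) = 332/532

Γ = 0.624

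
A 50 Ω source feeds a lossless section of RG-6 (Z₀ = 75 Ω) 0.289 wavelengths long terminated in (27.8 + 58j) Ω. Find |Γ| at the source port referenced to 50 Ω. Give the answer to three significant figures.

|Γ| ≈ 0.621

βl = 2π × 0.289 = 104°
tan(βl) = -4
Z_in = Z_0·(Z_L + jZ_0·tanβl)/(Z_0 + jZ_L·tanβl) = 24.9 − j50.1 Ω
Γ_s = (Z_in − Z_s)/(Z_in + Z_s) = (-25.1 − j50.1)/(74.9 − j50.1), |Γ_s| = 0.621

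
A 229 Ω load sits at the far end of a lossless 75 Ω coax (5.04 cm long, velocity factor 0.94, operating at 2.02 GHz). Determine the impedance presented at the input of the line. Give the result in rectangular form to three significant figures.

λ = v/f = 0.94·c / 2.02 GHz = 0.14 m
βl = 2π·l/λ = 2π × 0.361 = 130°
tan(βl) = tan(130°) = -1.19
Z_in = Z_0·(Z_L + jZ_0·tanβl)/(Z_0 + jZ_L·tanβl)
     = 75·(229 − j89.5)/(75 − j273)

Z_in ≈ 38.9 + j52.2 Ω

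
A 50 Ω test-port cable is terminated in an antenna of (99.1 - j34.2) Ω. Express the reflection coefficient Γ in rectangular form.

Γ = (Z_L − Z_0)/(Z_L + Z_0) = (49.1 − j34.2)/(149.1 − j34.2)

Γ ≈ 0.363 − j0.146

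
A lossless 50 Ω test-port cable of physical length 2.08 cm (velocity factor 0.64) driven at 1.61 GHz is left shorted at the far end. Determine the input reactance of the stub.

λ = v/f = 0.64·c / 1.61 GHz = 0.119 m
βl = 2π·l/λ = 2π × 0.174 = 62.8°
tan(βl) = 1.94
For a shorted stub, Z_in = jZ_0·tan(βl)

X_in ≈ 97.2 Ω (inductive)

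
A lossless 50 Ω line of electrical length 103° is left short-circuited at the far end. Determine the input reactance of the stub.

X_in ≈ -217 Ω (capacitive)

tan(βl) = -4.33
For a short-circuited stub, Z_in = jZ_0·tan(βl)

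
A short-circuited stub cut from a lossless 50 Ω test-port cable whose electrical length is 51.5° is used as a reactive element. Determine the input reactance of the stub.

tan(βl) = 1.26
For a short-circuited stub, Z_in = jZ_0·tan(βl)

X_in ≈ 62.9 Ω (inductive)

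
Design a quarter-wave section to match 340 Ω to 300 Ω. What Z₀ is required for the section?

Z_qwt = √(Z_0·R_L) = √(300 × 340) = √102000

Z_qwt ≈ 319 Ω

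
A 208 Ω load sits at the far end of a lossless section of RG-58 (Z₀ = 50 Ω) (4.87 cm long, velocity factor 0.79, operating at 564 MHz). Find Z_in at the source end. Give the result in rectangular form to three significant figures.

Z_in ≈ 25.3 − j49.3 Ω

λ = v/f = 0.79·c / 564 MHz = 0.42 m
βl = 2π·l/λ = 2π × 0.116 = 41.7°
tan(βl) = tan(41.7°) = 0.892
Z_in = Z_0·(Z_L + jZ_0·tanβl)/(Z_0 + jZ_L·tanβl)
     = 50·(208 + j44.6)/(50 + j185)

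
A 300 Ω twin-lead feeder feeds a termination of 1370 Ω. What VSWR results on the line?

Γ = (1370 − 300)/(1370 + 300) = 0.641
VSWR = (1 + 0.641)/(1 − 0.641)

VSWR ≈ 4.57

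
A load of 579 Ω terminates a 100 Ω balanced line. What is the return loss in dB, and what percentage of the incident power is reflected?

RL ≈ 3.03 dB; 49.8% of incident power reflected

Γ = (579 − 100)/(579 + 100) = 0.705
RL = −20·log₁₀(0.705) = 3.03 dB
P_refl/P_inc = |Γ|² = 0.498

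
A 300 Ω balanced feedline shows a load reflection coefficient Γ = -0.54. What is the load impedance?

Z_L = Z_0·(1 + Γ)/(1 − Γ) = 300·(0.46)/(1.54)

Z_L ≈ 89.6 Ω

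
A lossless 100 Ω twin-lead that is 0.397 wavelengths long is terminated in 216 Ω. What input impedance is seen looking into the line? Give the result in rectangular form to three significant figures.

βl = 2π × 0.397 = 143°
tan(βl) = tan(143°) = -0.756
Z_in = Z_0·(Z_L + jZ_0·tanβl)/(Z_0 + jZ_L·tanβl)
     = 100·(216 − j75.6)/(100 − j163)

Z_in ≈ 92.6 + j75.6 Ω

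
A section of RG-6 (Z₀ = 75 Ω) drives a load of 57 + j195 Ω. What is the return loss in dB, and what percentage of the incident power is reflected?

Γ = (-18 + j195)/(132 + j195), |Γ| = 0.832
RL = −20·log₁₀(0.832) = 1.6 dB
P_refl/P_inc = |Γ|² = 0.692

RL ≈ 1.6 dB; 69.2% of incident power reflected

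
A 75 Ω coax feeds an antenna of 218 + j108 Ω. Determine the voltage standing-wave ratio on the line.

Γ = (Z_L − Z_0)/(Z_L + Z_0) = (143 + j108)/(293 + j108)
|Γ| = 179/312 = 0.574
VSWR = (1 + |Γ|)/(1 − |Γ|) = 1.57/0.426

VSWR ≈ 3.69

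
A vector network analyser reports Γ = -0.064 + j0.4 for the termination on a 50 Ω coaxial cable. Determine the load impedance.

Z_L = Z_0·(1 + Γ)/(1 − Γ) = 50·(0.936 + j0.4)/(1.06 − j0.4)

Z_L ≈ 32.3 + j31 Ω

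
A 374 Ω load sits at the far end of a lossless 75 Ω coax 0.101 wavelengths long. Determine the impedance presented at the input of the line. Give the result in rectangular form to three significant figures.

βl = 2π × 0.101 = 36.4°
tan(βl) = tan(36.4°) = 0.736
Z_in = Z_0·(Z_L + jZ_0·tanβl)/(Z_0 + jZ_L·tanβl)
     = 75·(374 + j55.2)/(75 + j275)

Z_in ≈ 39.8 − j91 Ω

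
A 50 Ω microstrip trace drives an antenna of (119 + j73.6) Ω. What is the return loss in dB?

RL ≈ 5.24 dB

Γ = (69 + j73.6)/(169 + j73.6), |Γ| = 0.547
RL = −20·log₁₀|Γ| = −20·log₁₀(0.547)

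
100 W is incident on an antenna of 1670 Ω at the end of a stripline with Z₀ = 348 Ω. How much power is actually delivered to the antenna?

P_delivered ≈ 57.1 W

Γ = (1670 − 348)/(1670 + 348) = 0.655
|Γ|² = 0.429
P_refl = |Γ|²·P_inc = 42.9 W, P_del = (1 − |Γ|²)·P_inc = 57.1 W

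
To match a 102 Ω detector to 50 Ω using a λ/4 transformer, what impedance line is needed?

Z_qwt = √(Z_0·R_L) = √(50 × 102) = √5100

Z_qwt ≈ 71.4 Ω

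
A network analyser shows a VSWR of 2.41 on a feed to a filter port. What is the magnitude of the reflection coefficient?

|Γ| ≈ 0.413

|Γ| = (S − 1)/(S + 1) = (2.41 − 1)/(2.41 + 1) = 1.41/3.41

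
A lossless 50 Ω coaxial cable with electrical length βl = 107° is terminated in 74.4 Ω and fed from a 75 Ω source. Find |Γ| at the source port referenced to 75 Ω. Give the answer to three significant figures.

tan(βl) = -3.27
Z_in = Z_0·(Z_L + jZ_0·tanβl)/(Z_0 + jZ_L·tanβl) = 35.3 + j8.04 Ω
Γ_s = (Z_in − Z_s)/(Z_in + Z_s) = (-39.7 + j8.04)/(110 + j8.04), |Γ_s| = 0.367

|Γ| ≈ 0.367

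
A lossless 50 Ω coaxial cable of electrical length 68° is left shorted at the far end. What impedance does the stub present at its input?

Z_in ≈ +j124 Ω

tan(βl) = 2.48
For a shorted stub, Z_in = jZ_0·tan(βl)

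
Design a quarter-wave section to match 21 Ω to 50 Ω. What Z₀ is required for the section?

Z_qwt ≈ 32.4 Ω

Z_qwt = √(Z_0·R_L) = √(50 × 21) = √1050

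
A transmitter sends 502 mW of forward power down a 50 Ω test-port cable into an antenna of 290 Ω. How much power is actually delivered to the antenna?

Γ = (290 − 50)/(290 + 50) = 0.706
|Γ|² = 0.498
P_refl = |Γ|²·P_inc = 250 mW, P_del = (1 − |Γ|²)·P_inc = 252 mW

P_delivered ≈ 252 mW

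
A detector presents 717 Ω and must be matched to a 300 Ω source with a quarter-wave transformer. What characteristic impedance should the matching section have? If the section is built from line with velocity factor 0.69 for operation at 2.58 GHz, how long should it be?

Z_qwt = √(Z_0·R_L) = √(300 × 717) = √215100
λ = 0.69·c/f = 0.0802 m, so l = λ/4 = 0.0201 m

Z_qwt ≈ 464 Ω; length ≈ 2.01 cm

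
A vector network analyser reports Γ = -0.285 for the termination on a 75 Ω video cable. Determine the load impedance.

Z_L ≈ 41.7 Ω

Z_L = Z_0·(1 + Γ)/(1 − Γ) = 75·(0.715)/(1.28)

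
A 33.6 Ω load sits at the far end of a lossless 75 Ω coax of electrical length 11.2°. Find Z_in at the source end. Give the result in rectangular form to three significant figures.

Z_in ≈ 34.6 + j11.8 Ω

tan(βl) = tan(11.2°) = 0.198
Z_in = Z_0·(Z_L + jZ_0·tanβl)/(Z_0 + jZ_L·tanβl)
     = 75·(33.6 + j14.9)/(75 + j6.65)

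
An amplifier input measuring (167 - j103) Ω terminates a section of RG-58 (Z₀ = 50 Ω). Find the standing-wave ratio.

VSWR ≈ 4.7

Γ = (Z_L − Z_0)/(Z_L + Z_0) = (117 − j103)/(217 − j103)
|Γ| = 156/240 = 0.649
VSWR = (1 + |Γ|)/(1 − |Γ|) = 1.65/0.351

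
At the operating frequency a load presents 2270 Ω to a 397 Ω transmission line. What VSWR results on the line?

VSWR ≈ 5.72

Γ = (2270 − 397)/(2270 + 397) = 0.702
VSWR = (1 + 0.702)/(1 − 0.702)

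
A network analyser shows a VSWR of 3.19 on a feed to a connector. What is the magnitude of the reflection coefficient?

|Γ| ≈ 0.523

|Γ| = (S − 1)/(S + 1) = (3.19 − 1)/(3.19 + 1) = 2.19/4.19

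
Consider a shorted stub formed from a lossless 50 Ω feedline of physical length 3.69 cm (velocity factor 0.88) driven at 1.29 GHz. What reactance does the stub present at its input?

λ = v/f = 0.88·c / 1.29 GHz = 0.205 m
βl = 2π·l/λ = 2π × 0.18 = 64.9°
tan(βl) = 2.14
For a shorted stub, Z_in = jZ_0·tan(βl)

X_in ≈ 107 Ω (inductive)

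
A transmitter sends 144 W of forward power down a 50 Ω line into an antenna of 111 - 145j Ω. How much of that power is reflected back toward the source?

|Γ| = |(61 − j145)/(161 − j145)| = 0.726
|Γ|² = 0.527
P_refl = |Γ|²·P_inc = 75.9 W, P_del = (1 − |Γ|²)·P_inc = 68.1 W

P_reflected ≈ 75.9 W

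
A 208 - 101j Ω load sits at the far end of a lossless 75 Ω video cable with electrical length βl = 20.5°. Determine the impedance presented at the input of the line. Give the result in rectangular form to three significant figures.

Z_in ≈ 71.1 − j97.5 Ω

tan(βl) = tan(20.5°) = 0.374
Z_in = Z_0·(Z_L + jZ_0·tanβl)/(Z_0 + jZ_L·tanβl)
     = 75·(208 − j73)/(113 + j77.8)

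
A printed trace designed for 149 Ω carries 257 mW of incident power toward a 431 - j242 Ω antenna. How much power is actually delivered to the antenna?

P_delivered ≈ 167 mW

|Γ| = |(282 − j242)/(580 − j242)| = 0.591
|Γ|² = 0.35
P_refl = |Γ|²·P_inc = 89.9 mW, P_del = (1 − |Γ|²)·P_inc = 167 mW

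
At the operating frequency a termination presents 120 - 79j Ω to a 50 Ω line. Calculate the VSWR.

Γ = (Z_L − Z_0)/(Z_L + Z_0) = (70 − j79)/(170 − j79)
|Γ| = 106/187 = 0.563
VSWR = (1 + |Γ|)/(1 − |Γ|) = 1.56/0.437

VSWR ≈ 3.58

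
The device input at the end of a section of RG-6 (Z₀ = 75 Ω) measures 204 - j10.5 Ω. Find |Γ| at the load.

|Γ| ≈ 0.464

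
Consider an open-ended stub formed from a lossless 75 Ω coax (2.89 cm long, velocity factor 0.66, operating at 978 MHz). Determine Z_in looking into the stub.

Z_in ≈ −j59.9 Ω

λ = v/f = 0.66·c / 978 MHz = 0.202 m
βl = 2π·l/λ = 2π × 0.143 = 51.4°
tan(βl) = 1.25
For an open-ended stub, Z_in = −jZ_0·cot(βl) = −jZ_0/tan(βl)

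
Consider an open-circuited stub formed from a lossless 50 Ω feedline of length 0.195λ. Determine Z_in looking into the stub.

Z_in ≈ −j18 Ω

βl = 2π × 0.195 = 70.2°
tan(βl) = 2.78
For an open-circuited stub, Z_in = −jZ_0·cot(βl) = −jZ_0/tan(βl)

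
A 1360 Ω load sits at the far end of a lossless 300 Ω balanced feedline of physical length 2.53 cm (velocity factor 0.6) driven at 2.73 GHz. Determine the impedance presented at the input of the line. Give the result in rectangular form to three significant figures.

λ = v/f = 0.6·c / 2.73 GHz = 0.0659 m
βl = 2π·l/λ = 2π × 0.384 = 138°
tan(βl) = tan(138°) = -0.896
Z_in = Z_0·(Z_L + jZ_0·tanβl)/(Z_0 + jZ_L·tanβl)
     = 300·(1360 − j269)/(300 − j1220)

Z_in ≈ 140 + j300 Ω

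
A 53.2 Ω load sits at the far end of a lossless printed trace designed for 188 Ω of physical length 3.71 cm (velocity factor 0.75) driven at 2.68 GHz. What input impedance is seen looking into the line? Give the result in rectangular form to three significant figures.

Z_in ≈ 60.3 − j65.3 Ω

λ = v/f = 0.75·c / 2.68 GHz = 0.084 m
βl = 2π·l/λ = 2π × 0.442 = 159°
tan(βl) = tan(159°) = -0.382
Z_in = Z_0·(Z_L + jZ_0·tanβl)/(Z_0 + jZ_L·tanβl)
     = 188·(53.2 − j71.8)/(188 − j20.3)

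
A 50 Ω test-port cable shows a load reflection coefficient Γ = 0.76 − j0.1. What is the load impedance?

Z_L = Z_0·(1 + Γ)/(1 − Γ) = 50·(1.76 − j0.1)/(0.24 + j0.1)

Z_L ≈ 305 − j148 Ω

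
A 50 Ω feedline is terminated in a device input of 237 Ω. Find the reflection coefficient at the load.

Γ = 0.652

Γ = (Z_L − Z_0)/(Z_L + Z_0) = (237 − 50)/(237 + 50) = 187/287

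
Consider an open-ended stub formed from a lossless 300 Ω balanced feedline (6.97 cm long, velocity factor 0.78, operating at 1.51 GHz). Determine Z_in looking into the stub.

Z_in ≈ +j919 Ω

λ = v/f = 0.78·c / 1.51 GHz = 0.155 m
βl = 2π·l/λ = 2π × 0.45 = 162°
tan(βl) = -0.326
For an open-ended stub, Z_in = −jZ_0·cot(βl) = −jZ_0/tan(βl)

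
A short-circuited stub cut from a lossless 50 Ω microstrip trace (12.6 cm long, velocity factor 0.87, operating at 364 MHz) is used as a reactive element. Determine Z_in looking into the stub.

Z_in ≈ +j99.2 Ω

λ = v/f = 0.87·c / 364 MHz = 0.717 m
βl = 2π·l/λ = 2π × 0.176 = 63.3°
tan(βl) = 1.98
For a short-circuited stub, Z_in = jZ_0·tan(βl)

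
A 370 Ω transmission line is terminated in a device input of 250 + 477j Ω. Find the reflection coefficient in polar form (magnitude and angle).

Γ ≈ 0.629 ∠ 66.5°

Γ = (Z_L − Z_0)/(Z_L + Z_0) = (-120 + j477)/(620 + j477)
|Γ| = 492/782 = 0.629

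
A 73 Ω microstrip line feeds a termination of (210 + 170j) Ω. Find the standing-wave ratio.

VSWR ≈ 4.91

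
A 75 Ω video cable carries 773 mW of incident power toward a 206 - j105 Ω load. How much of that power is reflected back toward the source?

|Γ| = |(131 − j105)/(281 − j105)| = 0.56
|Γ|² = 0.313
P_refl = |Γ|²·P_inc = 242 mW, P_del = (1 − |Γ|²)·P_inc = 531 mW

P_reflected ≈ 242 mW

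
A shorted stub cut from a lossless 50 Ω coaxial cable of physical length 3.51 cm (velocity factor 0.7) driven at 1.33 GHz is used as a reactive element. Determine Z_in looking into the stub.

Z_in ≈ +j284 Ω

λ = v/f = 0.7·c / 1.33 GHz = 0.158 m
βl = 2π·l/λ = 2π × 0.222 = 80°
tan(βl) = 5.69
For a shorted stub, Z_in = jZ_0·tan(βl)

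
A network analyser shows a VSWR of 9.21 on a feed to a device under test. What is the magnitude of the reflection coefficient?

|Γ| = (S − 1)/(S + 1) = (9.21 − 1)/(9.21 + 1) = 8.21/10.2

|Γ| ≈ 0.804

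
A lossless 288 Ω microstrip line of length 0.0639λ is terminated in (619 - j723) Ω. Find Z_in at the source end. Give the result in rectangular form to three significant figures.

Z_in ≈ 143 − j354 Ω

βl = 2π × 0.0639 = 23°
tan(βl) = tan(23°) = 0.425
Z_in = Z_0·(Z_L + jZ_0·tanβl)/(Z_0 + jZ_L·tanβl)
     = 288·(619 − j601)/(595 + j263)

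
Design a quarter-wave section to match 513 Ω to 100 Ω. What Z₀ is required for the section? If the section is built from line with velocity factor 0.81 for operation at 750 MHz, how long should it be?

Z_qwt ≈ 226 Ω; length ≈ 8.1 cm

Z_qwt = √(Z_0·R_L) = √(100 × 513) = √51300
λ = 0.81·c/f = 0.324 m, so l = λ/4 = 0.081 m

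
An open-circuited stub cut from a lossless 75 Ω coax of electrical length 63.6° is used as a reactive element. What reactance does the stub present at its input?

X_in ≈ -37.2 Ω (capacitive)

tan(βl) = 2.01
For an open-circuited stub, Z_in = −jZ_0·cot(βl) = −jZ_0/tan(βl)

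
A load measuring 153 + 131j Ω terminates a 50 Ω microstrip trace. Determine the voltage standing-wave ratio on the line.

VSWR ≈ 5.45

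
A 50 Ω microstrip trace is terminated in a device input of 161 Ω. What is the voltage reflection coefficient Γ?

Γ = 0.526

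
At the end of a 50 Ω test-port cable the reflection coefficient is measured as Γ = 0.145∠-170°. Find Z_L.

Z_L = Z_0·(1 + Γ)/(1 − Γ) = 50·(0.857 − j0.0252)/(1.14 + j0.0252)

Z_L ≈ 37.5 − j1.93 Ω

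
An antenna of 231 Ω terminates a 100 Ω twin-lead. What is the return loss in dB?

RL ≈ 8.05 dB

Γ = (231 − 100)/(231 + 100) = 0.396
RL = −20·log₁₀|Γ| = −20·log₁₀(0.396)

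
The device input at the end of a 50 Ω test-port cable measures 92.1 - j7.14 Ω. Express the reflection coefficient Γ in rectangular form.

Γ ≈ 0.298 − j0.0353

Γ = (Z_L − Z_0)/(Z_L + Z_0) = (42.1 − j7.14)/(142.1 − j7.14)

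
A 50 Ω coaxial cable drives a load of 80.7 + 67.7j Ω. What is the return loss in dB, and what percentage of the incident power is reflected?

Γ = (30.7 + j67.7)/(130.7 + j67.7), |Γ| = 0.505
RL = −20·log₁₀(0.505) = 5.93 dB
P_refl/P_inc = |Γ|² = 0.255

RL ≈ 5.93 dB; 25.5% of incident power reflected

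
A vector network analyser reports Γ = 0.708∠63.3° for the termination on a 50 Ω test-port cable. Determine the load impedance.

Z_L ≈ 28.8 + j73.1 Ω

Z_L = Z_0·(1 + Γ)/(1 − Γ) = 50·(1.32 + j0.633)/(0.682 − j0.633)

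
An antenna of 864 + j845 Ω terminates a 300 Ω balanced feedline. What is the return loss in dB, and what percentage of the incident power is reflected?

RL ≈ 3.02 dB; 49.9% of incident power reflected

Γ = (564 + j845)/(1164 + j845), |Γ| = 0.706
RL = −20·log₁₀(0.706) = 3.02 dB
P_refl/P_inc = |Γ|² = 0.499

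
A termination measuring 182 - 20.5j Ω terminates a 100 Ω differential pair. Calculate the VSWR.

Γ = (Z_L − Z_0)/(Z_L + Z_0) = (82 − j20.5)/(282 − j20.5)
|Γ| = 84.5/283 = 0.299
VSWR = (1 + |Γ|)/(1 − |Γ|) = 1.3/0.701

VSWR ≈ 1.85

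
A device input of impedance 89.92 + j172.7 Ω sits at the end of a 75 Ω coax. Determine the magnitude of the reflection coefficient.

Γ = (Z_L − Z_0)/(Z_L + Z_0) = (14.92 + j172.7)/(164.9 + j172.7)
|Γ| = 173/239

|Γ| ≈ 0.726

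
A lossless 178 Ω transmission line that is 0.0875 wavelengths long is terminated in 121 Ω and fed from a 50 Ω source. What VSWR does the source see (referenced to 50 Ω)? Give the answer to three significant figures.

βl = 2π × 0.0875 = 31.5°
tan(βl) = 0.613
Z_in = Z_0·(Z_L + jZ_0·tanβl)/(Z_0 + jZ_L·tanβl) = 142 + j50 Ω
Γ_s = (Z_in − Z_s)/(Z_in + Z_s) = (91.8 + j50)/(192 + j50), |Γ_s| = 0.527
VSWR = (1 + |Γ_s|)/(1 − |Γ_s|)

VSWR ≈ 3.23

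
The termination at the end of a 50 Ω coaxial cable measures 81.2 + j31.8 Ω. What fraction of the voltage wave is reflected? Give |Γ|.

|Γ| ≈ 0.33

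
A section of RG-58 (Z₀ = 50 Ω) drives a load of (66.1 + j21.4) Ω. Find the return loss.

RL ≈ 12.9 dB

Γ = (16.1 + j21.4)/(116.1 + j21.4), |Γ| = 0.227
RL = −20·log₁₀|Γ| = −20·log₁₀(0.227)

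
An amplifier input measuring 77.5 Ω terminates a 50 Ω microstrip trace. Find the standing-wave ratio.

VSWR ≈ 1.55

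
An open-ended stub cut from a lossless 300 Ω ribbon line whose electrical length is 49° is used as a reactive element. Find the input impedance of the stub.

tan(βl) = 1.15
For an open-ended stub, Z_in = −jZ_0·cot(βl) = −jZ_0/tan(βl)

Z_in ≈ −j261 Ω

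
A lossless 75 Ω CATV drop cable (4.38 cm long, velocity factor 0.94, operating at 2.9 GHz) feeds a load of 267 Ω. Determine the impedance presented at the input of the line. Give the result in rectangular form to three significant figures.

λ = v/f = 0.94·c / 2.9 GHz = 0.0972 m
βl = 2π·l/λ = 2π × 0.45 = 162°
tan(βl) = tan(162°) = -0.322
Z_in = Z_0·(Z_L + jZ_0·tanβl)/(Z_0 + jZ_L·tanβl)
     = 75·(267 − j24.1)/(75 − j86)

Z_in ≈ 127 + j122 Ω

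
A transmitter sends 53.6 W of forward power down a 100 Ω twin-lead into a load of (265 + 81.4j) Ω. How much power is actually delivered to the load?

P_delivered ≈ 40.6 W

|Γ| = |(165 + j81.4)/(365 + j81.4)| = 0.492
|Γ|² = 0.242
P_refl = |Γ|²·P_inc = 13 W, P_del = (1 − |Γ|²)·P_inc = 40.6 W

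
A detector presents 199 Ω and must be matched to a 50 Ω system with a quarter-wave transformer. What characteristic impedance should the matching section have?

Z_qwt ≈ 99.7 Ω

Z_qwt = √(Z_0·R_L) = √(50 × 199) = √9950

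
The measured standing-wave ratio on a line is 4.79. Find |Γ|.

|Γ| ≈ 0.655

|Γ| = (S − 1)/(S + 1) = (4.79 − 1)/(4.79 + 1) = 3.79/5.79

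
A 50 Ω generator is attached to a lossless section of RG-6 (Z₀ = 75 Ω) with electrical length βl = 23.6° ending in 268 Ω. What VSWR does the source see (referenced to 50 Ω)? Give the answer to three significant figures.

VSWR ≈ 4.9

tan(βl) = 0.437
Z_in = Z_0·(Z_L + jZ_0·tanβl)/(Z_0 + jZ_L·tanβl) = 92.9 − j112 Ω
Γ_s = (Z_in − Z_s)/(Z_in + Z_s) = (42.9 − j112)/(143 − j112), |Γ_s| = 0.661
VSWR = (1 + |Γ_s|)/(1 − |Γ_s|)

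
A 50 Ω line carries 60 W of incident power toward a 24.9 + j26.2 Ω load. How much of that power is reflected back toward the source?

P_reflected ≈ 12.5 W

|Γ| = |(-25.1 + j26.2)/(74.9 + j26.2)| = 0.457
|Γ|² = 0.209
P_refl = |Γ|²·P_inc = 12.5 W, P_del = (1 − |Γ|²)·P_inc = 47.5 W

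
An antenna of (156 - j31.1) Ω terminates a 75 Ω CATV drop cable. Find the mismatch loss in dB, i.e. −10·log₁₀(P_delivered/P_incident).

mismatch loss ≈ 0.648 dB

Γ = (81 − j31.1)/(231 − j31.1), |Γ| = 0.372
|Γ|² = 0.139, so P_del/P_inc = 1 − |Γ|² = 0.861
ML = −10·log₁₀(1 − |Γ|²)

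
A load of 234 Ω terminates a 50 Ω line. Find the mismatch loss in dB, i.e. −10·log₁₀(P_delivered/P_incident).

mismatch loss ≈ 2.36 dB

Γ = (234 − 50)/(234 + 50) = 0.648
|Γ|² = 0.42, so P_del/P_inc = 1 − |Γ|² = 0.58
ML = −10·log₁₀(1 − |Γ|²)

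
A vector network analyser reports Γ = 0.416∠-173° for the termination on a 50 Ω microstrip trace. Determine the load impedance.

Z_L = Z_0·(1 + Γ)/(1 − Γ) = 50·(0.587 − j0.0507)/(1.41 + j0.0507)

Z_L ≈ 20.7 − j2.54 Ω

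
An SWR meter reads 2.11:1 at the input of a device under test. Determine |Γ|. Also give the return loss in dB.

|Γ| ≈ 0.357; return loss ≈ 8.95 dB

|Γ| = (S − 1)/(S + 1) = (2.11 − 1)/(2.11 + 1) = 1.11/3.11
RL = −20·log₁₀|Γ| = −20·log₁₀(0.357)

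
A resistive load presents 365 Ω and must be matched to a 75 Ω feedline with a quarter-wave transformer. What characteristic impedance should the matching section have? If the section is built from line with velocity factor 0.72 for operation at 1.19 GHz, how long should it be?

Z_qwt = √(Z_0·R_L) = √(75 × 365) = √27380
λ = 0.72·c/f = 0.182 m, so l = λ/4 = 0.0454 m

Z_qwt ≈ 165 Ω; length ≈ 4.54 cm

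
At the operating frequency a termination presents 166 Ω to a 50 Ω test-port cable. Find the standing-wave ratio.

VSWR ≈ 3.32

For a purely resistive load, VSWR = R_L/Z_0 or Z_0/R_L (whichever > 1) = 166/50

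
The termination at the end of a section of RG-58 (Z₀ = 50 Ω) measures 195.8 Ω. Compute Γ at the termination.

Γ = (Z_L − Z_0)/(Z_L + Z_0) = (195.8 − 50)/(195.8 + 50) = 145.8/245.8

Γ = 0.593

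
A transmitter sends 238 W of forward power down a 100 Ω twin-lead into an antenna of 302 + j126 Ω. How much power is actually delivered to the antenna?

P_delivered ≈ 162 W

|Γ| = |(202 + j126)/(402 + j126)| = 0.565
|Γ|² = 0.319
P_refl = |Γ|²·P_inc = 76 W, P_del = (1 − |Γ|²)·P_inc = 162 W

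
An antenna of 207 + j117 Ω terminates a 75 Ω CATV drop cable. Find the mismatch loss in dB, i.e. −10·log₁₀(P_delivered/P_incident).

Γ = (132 + j117)/(282 + j117), |Γ| = 0.578
|Γ|² = 0.334, so P_del/P_inc = 1 − |Γ|² = 0.666
ML = −10·log₁₀(1 − |Γ|²)

mismatch loss ≈ 1.76 dB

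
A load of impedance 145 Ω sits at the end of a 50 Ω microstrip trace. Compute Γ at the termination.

Γ = 0.487

Γ = (Z_L − Z_0)/(Z_L + Z_0) = (145 − 50)/(145 + 50) = 95/195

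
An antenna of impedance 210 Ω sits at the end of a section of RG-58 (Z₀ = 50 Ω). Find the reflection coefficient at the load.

Γ = 0.615

Γ = (Z_L − Z_0)/(Z_L + Z_0) = (210 − 50)/(210 + 50) = 160/260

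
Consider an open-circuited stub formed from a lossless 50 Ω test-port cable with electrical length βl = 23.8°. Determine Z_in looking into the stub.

tan(βl) = 0.441
For an open-circuited stub, Z_in = −jZ_0·cot(βl) = −jZ_0/tan(βl)

Z_in ≈ −j113 Ω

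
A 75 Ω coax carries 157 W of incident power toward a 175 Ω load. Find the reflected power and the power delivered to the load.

P_reflected ≈ 25.1 W; P_delivered ≈ 132 W

Γ = (175 − 75)/(175 + 75) = 0.4
|Γ|² = 0.16
P_refl = |Γ|²·P_inc = 25.1 W, P_del = (1 − |Γ|²)·P_inc = 132 W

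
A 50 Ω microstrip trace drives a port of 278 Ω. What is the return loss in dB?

Γ = (278 − 50)/(278 + 50) = 0.695
RL = −20·log₁₀|Γ| = −20·log₁₀(0.695)

RL ≈ 3.16 dB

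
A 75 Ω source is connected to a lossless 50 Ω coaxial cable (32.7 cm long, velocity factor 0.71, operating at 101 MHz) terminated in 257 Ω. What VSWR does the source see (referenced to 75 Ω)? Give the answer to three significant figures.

VSWR ≈ 6.38

λ = v/f = 0.71·c / 101 MHz = 2.11 m
βl = 2π·l/λ = 2π × 0.155 = 55.8°
tan(βl) = 1.47
Z_in = Z_0·(Z_L + jZ_0·tanβl)/(Z_0 + jZ_L·tanβl) = 14 − j32.1 Ω
Γ_s = (Z_in − Z_s)/(Z_in + Z_s) = (-61 − j32.1)/(89 − j32.1), |Γ_s| = 0.729
VSWR = (1 + |Γ_s|)/(1 − |Γ_s|)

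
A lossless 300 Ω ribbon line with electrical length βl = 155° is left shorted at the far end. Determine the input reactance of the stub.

X_in ≈ -140 Ω (capacitive)

tan(βl) = -0.466
For a shorted stub, Z_in = jZ_0·tan(βl)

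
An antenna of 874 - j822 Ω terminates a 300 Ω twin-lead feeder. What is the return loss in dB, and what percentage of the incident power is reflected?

RL ≈ 3.1 dB; 48.9% of incident power reflected

Γ = (574 − j822)/(1174 − j822), |Γ| = 0.7
RL = −20·log₁₀(0.7) = 3.1 dB
P_refl/P_inc = |Γ|² = 0.489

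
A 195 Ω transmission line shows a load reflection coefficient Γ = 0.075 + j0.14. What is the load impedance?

Z_L = Z_0·(1 + Γ)/(1 − Γ) = 195·(1.07 + j0.14)/(0.925 − j0.14)

Z_L ≈ 217 + j62.4 Ω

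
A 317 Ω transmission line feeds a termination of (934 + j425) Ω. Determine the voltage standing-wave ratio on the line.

VSWR ≈ 3.62

Γ = (Z_L − Z_0)/(Z_L + Z_0) = (617 + j425)/(1251 + j425)
|Γ| = 749/1320 = 0.567
VSWR = (1 + |Γ|)/(1 − |Γ|) = 1.57/0.433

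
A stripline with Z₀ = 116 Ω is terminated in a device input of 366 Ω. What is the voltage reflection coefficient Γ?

Γ = 0.519

Γ = (Z_L − Z_0)/(Z_L + Z_0) = (366 − 116)/(366 + 116) = 250/482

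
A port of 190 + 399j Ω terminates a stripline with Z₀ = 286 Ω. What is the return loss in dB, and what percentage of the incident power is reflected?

Γ = (-96 + j399)/(476 + j399), |Γ| = 0.661
RL = −20·log₁₀(0.661) = 3.6 dB
P_refl/P_inc = |Γ|² = 0.437

RL ≈ 3.6 dB; 43.7% of incident power reflected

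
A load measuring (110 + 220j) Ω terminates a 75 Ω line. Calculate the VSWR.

VSWR ≈ 7.89

Γ = (Z_L − Z_0)/(Z_L + Z_0) = (35 + j220)/(185 + j220)
|Γ| = 223/287 = 0.775
VSWR = (1 + |Γ|)/(1 − |Γ|) = 1.77/0.225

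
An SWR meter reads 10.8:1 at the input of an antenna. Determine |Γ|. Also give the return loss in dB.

|Γ| = (S − 1)/(S + 1) = (10.8 − 1)/(10.8 + 1) = 9.8/11.8
RL = −20·log₁₀|Γ| = −20·log₁₀(0.831)

|Γ| ≈ 0.831; return loss ≈ 1.61 dB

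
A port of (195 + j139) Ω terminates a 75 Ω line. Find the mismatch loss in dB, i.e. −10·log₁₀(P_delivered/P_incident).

mismatch loss ≈ 1.98 dB

Γ = (120 + j139)/(270 + j139), |Γ| = 0.605
|Γ|² = 0.366, so P_del/P_inc = 1 − |Γ|² = 0.634
ML = −10·log₁₀(1 − |Γ|²)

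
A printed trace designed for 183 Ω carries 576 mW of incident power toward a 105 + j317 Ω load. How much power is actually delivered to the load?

|Γ| = |(-78 + j317)/(288 + j317)| = 0.762
|Γ|² = 0.581
P_refl = |Γ|²·P_inc = 335 mW, P_del = (1 − |Γ|²)·P_inc = 241 mW

P_delivered ≈ 241 mW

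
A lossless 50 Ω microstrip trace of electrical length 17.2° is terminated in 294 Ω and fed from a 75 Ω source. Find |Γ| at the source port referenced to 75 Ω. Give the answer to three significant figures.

|Γ| ≈ 0.627

tan(βl) = 0.31
Z_in = Z_0·(Z_L + jZ_0·tanβl)/(Z_0 + jZ_L·tanβl) = 74.7 − j120 Ω
Γ_s = (Z_in − Z_s)/(Z_in + Z_s) = (-0.302 − j120)/(150 − j120), |Γ_s| = 0.627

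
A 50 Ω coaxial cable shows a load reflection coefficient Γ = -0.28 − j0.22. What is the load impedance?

Z_L ≈ 25.9 − j13 Ω

Z_L = Z_0·(1 + Γ)/(1 − Γ) = 50·(0.72 − j0.22)/(1.28 + j0.22)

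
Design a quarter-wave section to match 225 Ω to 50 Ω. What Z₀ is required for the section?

Z_qwt ≈ 106 Ω

Z_qwt = √(Z_0·R_L) = √(50 × 225) = √11250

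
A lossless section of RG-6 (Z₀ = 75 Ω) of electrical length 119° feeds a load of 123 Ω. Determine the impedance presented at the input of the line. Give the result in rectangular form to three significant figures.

Z_in ≈ 53.7 + j23.4 Ω

tan(βl) = tan(119°) = -1.8
Z_in = Z_0·(Z_L + jZ_0·tanβl)/(Z_0 + jZ_L·tanβl)
     = 75·(123 − j135)/(75 − j222)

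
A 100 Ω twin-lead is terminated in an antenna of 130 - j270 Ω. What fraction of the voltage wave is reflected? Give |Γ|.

|Γ| ≈ 0.766

Γ = (Z_L − Z_0)/(Z_L + Z_0) = (30 − j270)/(230 − j270)
|Γ| = 272/355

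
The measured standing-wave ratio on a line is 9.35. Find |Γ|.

|Γ| = (S − 1)/(S + 1) = (9.35 − 1)/(9.35 + 1) = 8.35/10.3

|Γ| ≈ 0.807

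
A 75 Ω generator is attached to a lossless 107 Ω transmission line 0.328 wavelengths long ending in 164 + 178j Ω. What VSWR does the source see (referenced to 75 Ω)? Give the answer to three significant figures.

βl = 2π × 0.328 = 118°
tan(βl) = -1.87
Z_in = Z_0·(Z_L + jZ_0·tanβl)/(Z_0 + jZ_L·tanβl) = 29.4 + j15 Ω
Γ_s = (Z_in − Z_s)/(Z_in + Z_s) = (-45.6 + j15)/(104 + j15), |Γ_s| = 0.456
VSWR = (1 + |Γ_s|)/(1 − |Γ_s|)

VSWR ≈ 2.67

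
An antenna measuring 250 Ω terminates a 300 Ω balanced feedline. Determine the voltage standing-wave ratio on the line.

VSWR ≈ 1.2

Γ = (250 − 300)/(250 + 300) = -0.0909
VSWR = (1 + 0.0909)/(1 − 0.0909)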